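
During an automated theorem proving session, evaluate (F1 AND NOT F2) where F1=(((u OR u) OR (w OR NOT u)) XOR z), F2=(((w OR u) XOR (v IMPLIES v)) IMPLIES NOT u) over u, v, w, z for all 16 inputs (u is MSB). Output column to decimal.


F1 = (((u OR u) OR (w OR NOT u)) XOR z)
F2 = (((w OR u) XOR (v IMPLIES v)) IMPLIES NOT u)
Counterexample to F1=>F2 is where F1=1 and F2=0.
Evaluate each row (bits = u,v,w,z, MSB first):
  row 0 [0000]: F1=1 F2=1 -> F1&~F2 -> 0
  row 1 [0001]: F1=0 F2=1 -> F1&~F2 -> 0
  row 2 [0010]: F1=1 F2=1 -> F1&~F2 -> 0
  row 3 [0011]: F1=0 F2=1 -> F1&~F2 -> 0
  row 4 [0100]: F1=1 F2=1 -> F1&~F2 -> 0
  row 5 [0101]: F1=0 F2=1 -> F1&~F2 -> 0
  row 6 [0110]: F1=1 F2=1 -> F1&~F2 -> 0
  row 7 [0111]: F1=0 F2=1 -> F1&~F2 -> 0
  row 8 [1000]: F1=1 F2=1 -> F1&~F2 -> 0
  row 9 [1001]: F1=0 F2=1 -> F1&~F2 -> 0
  row 10 [1010]: F1=1 F2=1 -> F1&~F2 -> 0
  row 11 [1011]: F1=0 F2=1 -> F1&~F2 -> 0
  row 12 [1100]: F1=1 F2=1 -> F1&~F2 -> 0
  row 13 [1101]: F1=0 F2=1 -> F1&~F2 -> 0
  row 14 [1110]: F1=1 F2=1 -> F1&~F2 -> 0
  row 15 [1111]: F1=0 F2=1 -> F1&~F2 -> 0
Full result column, 4 rows per line (u,v fixed per line; w,z runs 00..11 left to right):
  rows 0-3 [u,v=00]: 0000  = hex 0
  rows 4-7 [u,v=01]: 0000  = hex 0
  rows 8-11 [u,v=10]: 0000  = hex 0
  rows 12-15 [u,v=11]: 0000  = hex 0
Counterexample vector (row 0 .. row 15) = 0000000000000000
Output column grouped in 4s = 0000 0000 0000 0000 = 0x0000
Convert to decimal digit by digit (value = value*16 + digit):
  0 -> 0
  0*16 + 0 = 0
  0*16 + 0 = 0
  0*16 + 0 = 0
Decimal = 0

0


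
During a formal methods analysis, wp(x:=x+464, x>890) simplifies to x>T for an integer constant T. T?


Formula: wp(x:=E, P) = P[E/x] (substitute E for x in postcondition)
Step 1: Postcondition: x>890
Step 2: Substitute x+464 for x: x+464>890
Step 3: Solve for x: x > 890-464 = 426

426


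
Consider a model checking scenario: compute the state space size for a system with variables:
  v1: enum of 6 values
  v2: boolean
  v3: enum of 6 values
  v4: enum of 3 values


State space = product of domain sizes of all variables.
Domain sizes:
  v1 (enum of 6 values): 6
  v2 (boolean): 2
  v3 (enum of 6 values): 6
  v4 (enum of 3 values): 3
Product = 6 * 2 * 6 * 3 = 216

216


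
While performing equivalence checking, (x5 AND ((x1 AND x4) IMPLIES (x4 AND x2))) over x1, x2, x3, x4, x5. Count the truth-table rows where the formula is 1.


Formula: (x5 AND ((x1 AND x4) IMPLIES (x4 AND x2))) over 5 vars (32 rows)
Evaluate each row (x1, x2, x3, x4, x5 as bits, MSB first):
  row 0 [00000]: (0 AND ((0 AND 0) IMPLIES (0 AND 0))) -> 0
  row 1 [00001]: (1 AND ((0 AND 0) IMPLIES (0 AND 0))) -> 1
  row 2 [00010]: (0 AND ((0 AND 1) IMPLIES (1 AND 0))) -> 0
  row 3 [00011]: (1 AND ((0 AND 1) IMPLIES (1 AND 0))) -> 1
  row 4 [00100]: (0 AND ((0 AND 0) IMPLIES (0 AND 0))) -> 0
  row 5 [00101]: (1 AND ((0 AND 0) IMPLIES (0 AND 0))) -> 1
  row 6 [00110]: (0 AND ((0 AND 1) IMPLIES (1 AND 0))) -> 0
  row 7 [00111]: (1 AND ((0 AND 1) IMPLIES (1 AND 0))) -> 1
  row 8 [01000]: (0 AND ((0 AND 0) IMPLIES (0 AND 1))) -> 0
  row 9 [01001]: (1 AND ((0 AND 0) IMPLIES (0 AND 1))) -> 1
  row 10 [01010]: (0 AND ((0 AND 1) IMPLIES (1 AND 1))) -> 0
  row 11 [01011]: (1 AND ((0 AND 1) IMPLIES (1 AND 1))) -> 1
  row 12 [01100]: (0 AND ((0 AND 0) IMPLIES (0 AND 1))) -> 0
  row 13 [01101]: (1 AND ((0 AND 0) IMPLIES (0 AND 1))) -> 1
  row 14 [01110]: (0 AND ((0 AND 1) IMPLIES (1 AND 1))) -> 0
  row 15 [01111]: (1 AND ((0 AND 1) IMPLIES (1 AND 1))) -> 1
  row 16 [10000]: (0 AND ((1 AND 0) IMPLIES (0 AND 0))) -> 0
  row 17 [10001]: (1 AND ((1 AND 0) IMPLIES (0 AND 0))) -> 1
  row 18 [10010]: (0 AND ((1 AND 1) IMPLIES (1 AND 0))) -> 0
  row 19 [10011]: (1 AND ((1 AND 1) IMPLIES (1 AND 0))) -> 0
  row 20 [10100]: (0 AND ((1 AND 0) IMPLIES (0 AND 0))) -> 0
  row 21 [10101]: (1 AND ((1 AND 0) IMPLIES (0 AND 0))) -> 1
  row 22 [10110]: (0 AND ((1 AND 1) IMPLIES (1 AND 0))) -> 0
  row 23 [10111]: (1 AND ((1 AND 1) IMPLIES (1 AND 0))) -> 0
  row 24 [11000]: (0 AND ((1 AND 0) IMPLIES (0 AND 1))) -> 0
  row 25 [11001]: (1 AND ((1 AND 0) IMPLIES (0 AND 1))) -> 1
  row 26 [11010]: (0 AND ((1 AND 1) IMPLIES (1 AND 1))) -> 0
  row 27 [11011]: (1 AND ((1 AND 1) IMPLIES (1 AND 1))) -> 1
  row 28 [11100]: (0 AND ((1 AND 0) IMPLIES (0 AND 1))) -> 0
  row 29 [11101]: (1 AND ((1 AND 0) IMPLIES (0 AND 1))) -> 1
  row 30 [11110]: (0 AND ((1 AND 1) IMPLIES (1 AND 1))) -> 0
  row 31 [11111]: (1 AND ((1 AND 1) IMPLIES (1 AND 1))) -> 1
Full result column, 8 rows per line (x1,x2 fixed per line; x3,x4,x5 runs 000..111 left to right):
  rows 0-7 [x1,x2=00]: 01010101  (ones: 4)
  rows 8-15 [x1,x2=01]: 01010101  (ones: 4)
  rows 16-23 [x1,x2=10]: 01000100  (ones: 2)
  rows 24-31 [x1,x2=11]: 01010101  (ones: 4)
Count of 1-rows = 4+4+2+4 = 14

14


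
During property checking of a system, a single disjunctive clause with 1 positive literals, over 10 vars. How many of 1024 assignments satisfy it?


Step 1: Total=2^10=1024
Step 2: Unsat when all 1 false: 2^9=512
Step 3: Sat=1024-512=512

512


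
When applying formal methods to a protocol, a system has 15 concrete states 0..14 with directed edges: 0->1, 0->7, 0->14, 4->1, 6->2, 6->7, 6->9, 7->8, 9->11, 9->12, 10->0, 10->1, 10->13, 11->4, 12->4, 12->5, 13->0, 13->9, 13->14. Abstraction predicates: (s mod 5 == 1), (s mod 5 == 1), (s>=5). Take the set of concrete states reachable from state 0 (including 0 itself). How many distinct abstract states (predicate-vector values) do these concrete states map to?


BFS from 0:
Concrete reachable: {0, 1, 7, 8, 14}
Abstract via predicates (s mod 5 == 1), (s mod 5 == 1), (s>=5):
  (0,0,0) <- {0}
  (0,0,1) <- {7, 8, 14}
  (1,1,0) <- {1}
Distinct abstract states = 3

3


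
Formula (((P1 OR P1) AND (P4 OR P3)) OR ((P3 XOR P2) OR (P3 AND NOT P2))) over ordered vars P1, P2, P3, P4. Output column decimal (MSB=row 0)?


Formula: (((P1 OR P1) AND (P4 OR P3)) OR ((P3 XOR P2) OR (P3 AND NOT P2))) over P1, P2, P3, P4 (16 rows)
Evaluate each row (bits = P1,P2,P3,P4, MSB first):
  row 0 [0000]: (((0 OR 0) AND (0 OR 0)) OR ((0 XOR 0) OR (0 AND NOT 0))) -> 0
  row 1 [0001]: (((0 OR 0) AND (1 OR 0)) OR ((0 XOR 0) OR (0 AND NOT 0))) -> 0
  row 2 [0010]: (((0 OR 0) AND (0 OR 1)) OR ((1 XOR 0) OR (1 AND NOT 0))) -> 1
  row 3 [0011]: (((0 OR 0) AND (1 OR 1)) OR ((1 XOR 0) OR (1 AND NOT 0))) -> 1
  row 4 [0100]: (((0 OR 0) AND (0 OR 0)) OR ((0 XOR 1) OR (0 AND NOT 1))) -> 1
  row 5 [0101]: (((0 OR 0) AND (1 OR 0)) OR ((0 XOR 1) OR (0 AND NOT 1))) -> 1
  row 6 [0110]: (((0 OR 0) AND (0 OR 1)) OR ((1 XOR 1) OR (1 AND NOT 1))) -> 0
  row 7 [0111]: (((0 OR 0) AND (1 OR 1)) OR ((1 XOR 1) OR (1 AND NOT 1))) -> 0
  row 8 [1000]: (((1 OR 1) AND (0 OR 0)) OR ((0 XOR 0) OR (0 AND NOT 0))) -> 0
  row 9 [1001]: (((1 OR 1) AND (1 OR 0)) OR ((0 XOR 0) OR (0 AND NOT 0))) -> 1
  row 10 [1010]: (((1 OR 1) AND (0 OR 1)) OR ((1 XOR 0) OR (1 AND NOT 0))) -> 1
  row 11 [1011]: (((1 OR 1) AND (1 OR 1)) OR ((1 XOR 0) OR (1 AND NOT 0))) -> 1
  row 12 [1100]: (((1 OR 1) AND (0 OR 0)) OR ((0 XOR 1) OR (0 AND NOT 1))) -> 1
  row 13 [1101]: (((1 OR 1) AND (1 OR 0)) OR ((0 XOR 1) OR (0 AND NOT 1))) -> 1
  row 14 [1110]: (((1 OR 1) AND (0 OR 1)) OR ((1 XOR 1) OR (1 AND NOT 1))) -> 1
  row 15 [1111]: (((1 OR 1) AND (1 OR 1)) OR ((1 XOR 1) OR (1 AND NOT 1))) -> 1
Full result column, 4 rows per line (P1,P2 fixed per line; P3,P4 runs 00..11 left to right):
  rows 0-3 [P1,P2=00]: 0011  = hex 3
  rows 4-7 [P1,P2=01]: 1100  = hex C
  rows 8-11 [P1,P2=10]: 0111  = hex 7
  rows 12-15 [P1,P2=11]: 1111  = hex F
Output column (row 0 .. row 15) = 0011110001111111
Output column grouped in 4s = 0011 1100 0111 1111 = 0x3C7F
Convert to decimal digit by digit (value = value*16 + digit):
  3 -> 3
  3*16 + 12 (C) = 60
  60*16 + 7 = 967
  967*16 + 15 (F) = 15487
Decimal = 15487

15487


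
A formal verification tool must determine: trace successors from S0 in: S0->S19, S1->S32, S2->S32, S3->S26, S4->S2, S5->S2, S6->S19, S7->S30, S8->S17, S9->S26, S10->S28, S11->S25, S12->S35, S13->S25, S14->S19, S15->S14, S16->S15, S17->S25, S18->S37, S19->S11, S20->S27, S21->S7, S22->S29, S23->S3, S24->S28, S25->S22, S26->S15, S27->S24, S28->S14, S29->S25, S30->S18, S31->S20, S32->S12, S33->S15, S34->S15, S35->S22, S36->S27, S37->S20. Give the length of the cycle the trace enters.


Trace from S0 until a state repeats:
  S0 -> S19 -> S11 -> S25 -> S22 -> S29 -> S25
S25 first seen at step 3, revisited at step 6.
Cycle length = 6 - 3 = 3

3


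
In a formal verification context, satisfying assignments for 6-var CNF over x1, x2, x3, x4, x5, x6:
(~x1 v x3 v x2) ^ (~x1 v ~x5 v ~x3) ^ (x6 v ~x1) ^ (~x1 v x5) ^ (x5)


CNF with 5 clauses over 6 vars (64 assignments).
An assignment satisfies CNF iff every clause has >=1 true literal.
Check each row (bits = x1,x2,x3,x4,x5,x6; clause T/F shown):
  row 0 [000000]: clauses=TTTTF -> 0
  row 1 [000001]: clauses=TTTTF -> 0
  row 2 [000010]: clauses=TTTTT -> 1
  row 3 [000011]: clauses=TTTTT -> 1
  row 4 [000100]: clauses=TTTTF -> 0
  (every remaining row is evaluated the same way; all 64 results are listed next)
Full result column, 8 rows per line (x1,x2,x3 fixed per line; x4,x5,x6 runs 000..111 left to right):
  rows 0-7 [x1,x2,x3=000]: 00110011  (ones: 4)
  rows 8-15 [x1,x2,x3=001]: 00110011  (ones: 4)
  rows 16-23 [x1,x2,x3=010]: 00110011  (ones: 4)
  rows 24-31 [x1,x2,x3=011]: 00110011  (ones: 4)
  rows 32-39 [x1,x2,x3=100]: 00000000  (ones: 0)
  rows 40-47 [x1,x2,x3=101]: 00000000  (ones: 0)
  rows 48-55 [x1,x2,x3=110]: 00010001  (ones: 2)
  rows 56-63 [x1,x2,x3=111]: 00000000  (ones: 0)
Satisfying assignments = 4+4+4+4+0+0+2+0 = 18

18


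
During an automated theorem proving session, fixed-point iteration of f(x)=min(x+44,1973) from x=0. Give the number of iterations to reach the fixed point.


Step 1: x=0, cap=1973, increment=44
Step 2: x grows by 44 each step until capped at 1973; fixed point is x=1973
Step 3: iterations = ceil(1973/44) = 45

45


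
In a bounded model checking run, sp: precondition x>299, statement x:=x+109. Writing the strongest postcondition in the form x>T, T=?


Formula: sp(P, x:=E) = exists old_x. (x = E[old_x/x]) AND P[old_x/x] (old_x is the value of x before the assignment; eliminate old_x by solving x = E[old_x/x] for old_x)
Step 1: Precondition P: x>299, i.e. old_x > 299
Step 2: Assignment gives x = old_x + 109, so old_x = x - 109
Step 3: Substitute into P: x - 109 > 299
Step 4: Simplify: x > 299+109 = 408

408


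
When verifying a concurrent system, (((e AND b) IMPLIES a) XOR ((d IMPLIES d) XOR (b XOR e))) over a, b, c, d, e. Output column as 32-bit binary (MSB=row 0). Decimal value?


Formula: (((e AND b) IMPLIES a) XOR ((d IMPLIES d) XOR (b XOR e))) over a, b, c, d, e (32 rows)
Evaluate each row (bits = a,b,c,d,e, MSB first):
  row 0 [00000]: (((0 AND 0) IMPLIES 0) XOR ((0 IMPLIES 0) XOR (0 XOR 0))) -> 0
  row 1 [00001]: (((1 AND 0) IMPLIES 0) XOR ((0 IMPLIES 0) XOR (0 XOR 1))) -> 1
  row 2 [00010]: (((0 AND 0) IMPLIES 0) XOR ((1 IMPLIES 1) XOR (0 XOR 0))) -> 0
  row 3 [00011]: (((1 AND 0) IMPLIES 0) XOR ((1 IMPLIES 1) XOR (0 XOR 1))) -> 1
  row 4 [00100]: (((0 AND 0) IMPLIES 0) XOR ((0 IMPLIES 0) XOR (0 XOR 0))) -> 0
  row 5 [00101]: (((1 AND 0) IMPLIES 0) XOR ((0 IMPLIES 0) XOR (0 XOR 1))) -> 1
  row 6 [00110]: (((0 AND 0) IMPLIES 0) XOR ((1 IMPLIES 1) XOR (0 XOR 0))) -> 0
  row 7 [00111]: (((1 AND 0) IMPLIES 0) XOR ((1 IMPLIES 1) XOR (0 XOR 1))) -> 1
  row 8 [01000]: (((0 AND 1) IMPLIES 0) XOR ((0 IMPLIES 0) XOR (1 XOR 0))) -> 1
  row 9 [01001]: (((1 AND 1) IMPLIES 0) XOR ((0 IMPLIES 0) XOR (1 XOR 1))) -> 1
  row 10 [01010]: (((0 AND 1) IMPLIES 0) XOR ((1 IMPLIES 1) XOR (1 XOR 0))) -> 1
  row 11 [01011]: (((1 AND 1) IMPLIES 0) XOR ((1 IMPLIES 1) XOR (1 XOR 1))) -> 1
  row 12 [01100]: (((0 AND 1) IMPLIES 0) XOR ((0 IMPLIES 0) XOR (1 XOR 0))) -> 1
  row 13 [01101]: (((1 AND 1) IMPLIES 0) XOR ((0 IMPLIES 0) XOR (1 XOR 1))) -> 1
  row 14 [01110]: (((0 AND 1) IMPLIES 0) XOR ((1 IMPLIES 1) XOR (1 XOR 0))) -> 1
  row 15 [01111]: (((1 AND 1) IMPLIES 0) XOR ((1 IMPLIES 1) XOR (1 XOR 1))) -> 1
  row 16 [10000]: (((0 AND 0) IMPLIES 1) XOR ((0 IMPLIES 0) XOR (0 XOR 0))) -> 0
  row 17 [10001]: (((1 AND 0) IMPLIES 1) XOR ((0 IMPLIES 0) XOR (0 XOR 1))) -> 1
  row 18 [10010]: (((0 AND 0) IMPLIES 1) XOR ((1 IMPLIES 1) XOR (0 XOR 0))) -> 0
  row 19 [10011]: (((1 AND 0) IMPLIES 1) XOR ((1 IMPLIES 1) XOR (0 XOR 1))) -> 1
  row 20 [10100]: (((0 AND 0) IMPLIES 1) XOR ((0 IMPLIES 0) XOR (0 XOR 0))) -> 0
  row 21 [10101]: (((1 AND 0) IMPLIES 1) XOR ((0 IMPLIES 0) XOR (0 XOR 1))) -> 1
  row 22 [10110]: (((0 AND 0) IMPLIES 1) XOR ((1 IMPLIES 1) XOR (0 XOR 0))) -> 0
  row 23 [10111]: (((1 AND 0) IMPLIES 1) XOR ((1 IMPLIES 1) XOR (0 XOR 1))) -> 1
  row 24 [11000]: (((0 AND 1) IMPLIES 1) XOR ((0 IMPLIES 0) XOR (1 XOR 0))) -> 1
  row 25 [11001]: (((1 AND 1) IMPLIES 1) XOR ((0 IMPLIES 0) XOR (1 XOR 1))) -> 0
  row 26 [11010]: (((0 AND 1) IMPLIES 1) XOR ((1 IMPLIES 1) XOR (1 XOR 0))) -> 1
  row 27 [11011]: (((1 AND 1) IMPLIES 1) XOR ((1 IMPLIES 1) XOR (1 XOR 1))) -> 0
  row 28 [11100]: (((0 AND 1) IMPLIES 1) XOR ((0 IMPLIES 0) XOR (1 XOR 0))) -> 1
  row 29 [11101]: (((1 AND 1) IMPLIES 1) XOR ((0 IMPLIES 0) XOR (1 XOR 1))) -> 0
  row 30 [11110]: (((0 AND 1) IMPLIES 1) XOR ((1 IMPLIES 1) XOR (1 XOR 0))) -> 1
  row 31 [11111]: (((1 AND 1) IMPLIES 1) XOR ((1 IMPLIES 1) XOR (1 XOR 1))) -> 0
Full result column, 4 rows per line (a,b,c fixed per line; d,e runs 00..11 left to right):
  rows 0-3 [a,b,c=000]: 0101  = hex 5
  rows 4-7 [a,b,c=001]: 0101  = hex 5
  rows 8-11 [a,b,c=010]: 1111  = hex F
  rows 12-15 [a,b,c=011]: 1111  = hex F
  rows 16-19 [a,b,c=100]: 0101  = hex 5
  rows 20-23 [a,b,c=101]: 0101  = hex 5
  rows 24-27 [a,b,c=110]: 1010  = hex A
  rows 28-31 [a,b,c=111]: 1010  = hex A
Output column (row 0 .. row 31) = 01010101111111110101010110101010
Output column grouped in 4s = 0101 0101 1111 1111 0101 0101 1010 1010 = 0x55FF55AA
Convert to decimal digit by digit (value = value*16 + digit):
  5 -> 5
  5*16 + 5 = 85
  85*16 + 15 (F) = 1375
  1375*16 + 15 (F) = 22015
  22015*16 + 5 = 352245
  352245*16 + 5 = 5635925
  5635925*16 + 10 (A) = 90174810
  90174810*16 + 10 (A) = 1442796970
Decimal = 1442796970

1442796970


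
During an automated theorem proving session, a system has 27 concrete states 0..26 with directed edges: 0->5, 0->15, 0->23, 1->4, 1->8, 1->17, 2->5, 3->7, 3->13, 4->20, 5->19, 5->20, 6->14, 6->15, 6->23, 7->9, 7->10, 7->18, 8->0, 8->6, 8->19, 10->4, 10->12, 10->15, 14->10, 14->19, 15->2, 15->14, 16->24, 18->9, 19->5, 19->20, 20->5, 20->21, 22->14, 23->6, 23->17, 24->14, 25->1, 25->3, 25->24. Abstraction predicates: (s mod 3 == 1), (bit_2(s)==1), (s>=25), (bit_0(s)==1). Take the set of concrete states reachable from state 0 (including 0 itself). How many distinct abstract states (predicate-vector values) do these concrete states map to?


BFS from 0:
Concrete reachable: {0, 2, 4, 5, 6, 10, 12, 14, 15, 17, 19, 20, 21, 23}
Abstract via predicates (s mod 3 == 1), (bit_2(s)==1), (s>=25), (bit_0(s)==1):
  (0,0,0,0) <- {0, 2}
  (0,0,0,1) <- {17}
  (0,1,0,0) <- {6, 12, 14, 20}
  (0,1,0,1) <- {5, 15, 21, 23}
  (1,0,0,0) <- {10}
  (1,0,0,1) <- {19}
  (1,1,0,0) <- {4}
Distinct abstract states = 7

7


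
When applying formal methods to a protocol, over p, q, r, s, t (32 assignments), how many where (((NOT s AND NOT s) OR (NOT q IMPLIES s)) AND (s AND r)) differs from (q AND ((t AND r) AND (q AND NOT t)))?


F1 = (((NOT s AND NOT s) OR (NOT q IMPLIES s)) AND (s AND r))
F2 = (q AND ((t AND r) AND (q AND NOT t)))
Evaluate both on each of 32 rows (bits = p,q,r,s,t):
  row 0 [00000]: F1=0 F2=0 -> 0
  row 1 [00001]: F1=0 F2=0 -> 0
  row 2 [00010]: F1=0 F2=0 -> 0
  row 3 [00011]: F1=0 F2=0 -> 0
  row 4 [00100]: F1=0 F2=0 -> 0
  row 5 [00101]: F1=0 F2=0 -> 0
  row 6 [00110]: F1=1 F2=0 (differ) -> 1
  row 7 [00111]: F1=1 F2=0 (differ) -> 1
  row 8 [01000]: F1=0 F2=0 -> 0
  row 9 [01001]: F1=0 F2=0 -> 0
  row 10 [01010]: F1=0 F2=0 -> 0
  row 11 [01011]: F1=0 F2=0 -> 0
  row 12 [01100]: F1=0 F2=0 -> 0
  row 13 [01101]: F1=0 F2=0 -> 0
  row 14 [01110]: F1=1 F2=0 (differ) -> 1
  row 15 [01111]: F1=1 F2=0 (differ) -> 1
  row 16 [10000]: F1=0 F2=0 -> 0
  row 17 [10001]: F1=0 F2=0 -> 0
  row 18 [10010]: F1=0 F2=0 -> 0
  row 19 [10011]: F1=0 F2=0 -> 0
  row 20 [10100]: F1=0 F2=0 -> 0
  row 21 [10101]: F1=0 F2=0 -> 0
  row 22 [10110]: F1=1 F2=0 (differ) -> 1
  row 23 [10111]: F1=1 F2=0 (differ) -> 1
  row 24 [11000]: F1=0 F2=0 -> 0
  row 25 [11001]: F1=0 F2=0 -> 0
  row 26 [11010]: F1=0 F2=0 -> 0
  row 27 [11011]: F1=0 F2=0 -> 0
  row 28 [11100]: F1=0 F2=0 -> 0
  row 29 [11101]: F1=0 F2=0 -> 0
  row 30 [11110]: F1=1 F2=0 (differ) -> 1
  row 31 [11111]: F1=1 F2=0 (differ) -> 1
Full result column, 8 rows per line (p,q fixed per line; r,s,t runs 000..111 left to right):
  rows 0-7 [p,q=00]: 00000011  (ones: 2)
  rows 8-15 [p,q=01]: 00000011  (ones: 2)
  rows 16-23 [p,q=10]: 00000011  (ones: 2)
  rows 24-31 [p,q=11]: 00000011  (ones: 2)
Disagreements = 2+2+2+2 = 8

8


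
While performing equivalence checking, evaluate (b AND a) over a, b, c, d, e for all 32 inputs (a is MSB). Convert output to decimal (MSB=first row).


Formula: (b AND a) over a, b, c, d, e (32 rows)
Evaluate each row (bits = a,b,c,d,e, MSB first):
  row 0 [00000]: (0 AND 0) -> 0
  row 1 [00001]: (0 AND 0) -> 0
  row 2 [00010]: (0 AND 0) -> 0
  row 3 [00011]: (0 AND 0) -> 0
  row 4 [00100]: (0 AND 0) -> 0
  row 5 [00101]: (0 AND 0) -> 0
  row 6 [00110]: (0 AND 0) -> 0
  row 7 [00111]: (0 AND 0) -> 0
  row 8 [01000]: (1 AND 0) -> 0
  row 9 [01001]: (1 AND 0) -> 0
  row 10 [01010]: (1 AND 0) -> 0
  row 11 [01011]: (1 AND 0) -> 0
  row 12 [01100]: (1 AND 0) -> 0
  row 13 [01101]: (1 AND 0) -> 0
  row 14 [01110]: (1 AND 0) -> 0
  row 15 [01111]: (1 AND 0) -> 0
  row 16 [10000]: (0 AND 1) -> 0
  row 17 [10001]: (0 AND 1) -> 0
  row 18 [10010]: (0 AND 1) -> 0
  row 19 [10011]: (0 AND 1) -> 0
  row 20 [10100]: (0 AND 1) -> 0
  row 21 [10101]: (0 AND 1) -> 0
  row 22 [10110]: (0 AND 1) -> 0
  row 23 [10111]: (0 AND 1) -> 0
  row 24 [11000]: (1 AND 1) -> 1
  row 25 [11001]: (1 AND 1) -> 1
  row 26 [11010]: (1 AND 1) -> 1
  row 27 [11011]: (1 AND 1) -> 1
  row 28 [11100]: (1 AND 1) -> 1
  row 29 [11101]: (1 AND 1) -> 1
  row 30 [11110]: (1 AND 1) -> 1
  row 31 [11111]: (1 AND 1) -> 1
Full result column, 4 rows per line (a,b,c fixed per line; d,e runs 00..11 left to right):
  rows 0-3 [a,b,c=000]: 0000  = hex 0
  rows 4-7 [a,b,c=001]: 0000  = hex 0
  rows 8-11 [a,b,c=010]: 0000  = hex 0
  rows 12-15 [a,b,c=011]: 0000  = hex 0
  rows 16-19 [a,b,c=100]: 0000  = hex 0
  rows 20-23 [a,b,c=101]: 0000  = hex 0
  rows 24-27 [a,b,c=110]: 1111  = hex F
  rows 28-31 [a,b,c=111]: 1111  = hex F
Output column (row 0 .. row 31) = 00000000000000000000000011111111
Output column grouped in 4s = 0000 0000 0000 0000 0000 0000 1111 1111 = 0x000000FF
Convert to decimal digit by digit (value = value*16 + digit):
  0 -> 0
  0*16 + 0 = 0
  0*16 + 0 = 0
  0*16 + 0 = 0
  0*16 + 0 = 0
  0*16 + 0 = 0
  0*16 + 15 (F) = 15
  15*16 + 15 (F) = 255
Decimal = 255

255


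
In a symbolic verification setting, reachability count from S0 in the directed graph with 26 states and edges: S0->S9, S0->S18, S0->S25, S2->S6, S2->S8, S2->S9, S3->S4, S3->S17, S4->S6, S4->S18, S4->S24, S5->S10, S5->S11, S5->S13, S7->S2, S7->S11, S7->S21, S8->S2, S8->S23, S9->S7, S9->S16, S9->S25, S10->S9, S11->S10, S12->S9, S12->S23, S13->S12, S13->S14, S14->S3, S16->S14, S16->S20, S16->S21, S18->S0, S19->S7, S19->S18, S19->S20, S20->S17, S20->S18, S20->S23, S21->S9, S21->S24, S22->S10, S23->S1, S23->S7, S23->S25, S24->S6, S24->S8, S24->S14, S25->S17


BFS from S0:
  layer 0: {S0}
  layer 1: {S9, S18, S25}
  layer 2: {S7, S16, S17}
  layer 3: {S2, S11, S14, S20, S21}
  layer 4: {S3, S6, S8, S10, S23, S24}
  layer 5: {S1, S4}
Reachable set: {S0, S1, S2, S3, S4, S6, S7, S8, S9, S10, S11, S14, S16, S17, S18, S20, S21, S23, S24, S25}
Count = 20

20


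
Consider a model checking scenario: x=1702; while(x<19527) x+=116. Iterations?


Step 1: x goes from 1702 toward 19527 by 116; the body runs while x<19527, so iterations = ceil((bound-start)/step)
Step 2: Distance=17825
Step 3: ceil(17825/116)=154

154


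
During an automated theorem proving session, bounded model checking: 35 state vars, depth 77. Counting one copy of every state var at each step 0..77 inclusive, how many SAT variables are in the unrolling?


BMC unrolls to depth k, creating one copy of each state var for steps 0..k.
Step count = 77 + 1 = 78 (steps 0 through 77)
Vars per step = 35
Total = 35 * 78 = 2730

2730


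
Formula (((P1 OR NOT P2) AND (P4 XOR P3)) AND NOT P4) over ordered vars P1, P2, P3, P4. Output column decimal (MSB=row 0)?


Formula: (((P1 OR NOT P2) AND (P4 XOR P3)) AND NOT P4) over P1, P2, P3, P4 (16 rows)
Evaluate each row (bits = P1,P2,P3,P4, MSB first):
  row 0 [0000]: (((0 OR NOT 0) AND (0 XOR 0)) AND NOT 0) -> 0
  row 1 [0001]: (((0 OR NOT 0) AND (1 XOR 0)) AND NOT 1) -> 0
  row 2 [0010]: (((0 OR NOT 0) AND (0 XOR 1)) AND NOT 0) -> 1
  row 3 [0011]: (((0 OR NOT 0) AND (1 XOR 1)) AND NOT 1) -> 0
  row 4 [0100]: (((0 OR NOT 1) AND (0 XOR 0)) AND NOT 0) -> 0
  row 5 [0101]: (((0 OR NOT 1) AND (1 XOR 0)) AND NOT 1) -> 0
  row 6 [0110]: (((0 OR NOT 1) AND (0 XOR 1)) AND NOT 0) -> 0
  row 7 [0111]: (((0 OR NOT 1) AND (1 XOR 1)) AND NOT 1) -> 0
  row 8 [1000]: (((1 OR NOT 0) AND (0 XOR 0)) AND NOT 0) -> 0
  row 9 [1001]: (((1 OR NOT 0) AND (1 XOR 0)) AND NOT 1) -> 0
  row 10 [1010]: (((1 OR NOT 0) AND (0 XOR 1)) AND NOT 0) -> 1
  row 11 [1011]: (((1 OR NOT 0) AND (1 XOR 1)) AND NOT 1) -> 0
  row 12 [1100]: (((1 OR NOT 1) AND (0 XOR 0)) AND NOT 0) -> 0
  row 13 [1101]: (((1 OR NOT 1) AND (1 XOR 0)) AND NOT 1) -> 0
  row 14 [1110]: (((1 OR NOT 1) AND (0 XOR 1)) AND NOT 0) -> 1
  row 15 [1111]: (((1 OR NOT 1) AND (1 XOR 1)) AND NOT 1) -> 0
Full result column, 4 rows per line (P1,P2 fixed per line; P3,P4 runs 00..11 left to right):
  rows 0-3 [P1,P2=00]: 0010  = hex 2
  rows 4-7 [P1,P2=01]: 0000  = hex 0
  rows 8-11 [P1,P2=10]: 0010  = hex 2
  rows 12-15 [P1,P2=11]: 0010  = hex 2
Output column (row 0 .. row 15) = 0010000000100010
Output column grouped in 4s = 0010 0000 0010 0010 = 0x2022
Convert to decimal digit by digit (value = value*16 + digit):
  2 -> 2
  2*16 + 0 = 32
  32*16 + 2 = 514
  514*16 + 2 = 8226
Decimal = 8226

8226


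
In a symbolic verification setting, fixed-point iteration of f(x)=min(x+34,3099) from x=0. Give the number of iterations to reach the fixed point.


Step 1: x=0, cap=3099, increment=34
Step 2: x grows by 34 each step until capped at 3099; fixed point is x=3099
Step 3: iterations = ceil(3099/34) = 92

92


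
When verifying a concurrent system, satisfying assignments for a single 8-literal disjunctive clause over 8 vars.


Step 1: Total=2^8=256
Step 2: Unsat when all 8 false: 2^0=1
Step 3: Sat=256-1=255

255


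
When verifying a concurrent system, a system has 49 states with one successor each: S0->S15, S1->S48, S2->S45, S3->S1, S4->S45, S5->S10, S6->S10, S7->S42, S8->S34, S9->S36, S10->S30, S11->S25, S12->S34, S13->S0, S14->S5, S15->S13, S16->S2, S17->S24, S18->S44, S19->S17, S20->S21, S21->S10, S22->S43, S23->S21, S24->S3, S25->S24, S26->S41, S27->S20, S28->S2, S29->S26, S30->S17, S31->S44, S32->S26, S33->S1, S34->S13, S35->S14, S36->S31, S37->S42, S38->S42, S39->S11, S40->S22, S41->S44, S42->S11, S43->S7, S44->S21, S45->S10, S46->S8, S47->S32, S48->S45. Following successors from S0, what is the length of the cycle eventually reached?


Trace from S0 until a state repeats:
  S0 -> S15 -> S13 -> S0
S0 first seen at step 0, revisited at step 3.
Cycle length = 3 - 0 = 3

3


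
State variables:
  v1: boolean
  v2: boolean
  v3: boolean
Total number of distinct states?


State space = product of domain sizes of all variables.
Domain sizes:
  v1 (boolean): 2
  v2 (boolean): 2
  v3 (boolean): 2
Product = 2 * 2 * 2 = 8

8


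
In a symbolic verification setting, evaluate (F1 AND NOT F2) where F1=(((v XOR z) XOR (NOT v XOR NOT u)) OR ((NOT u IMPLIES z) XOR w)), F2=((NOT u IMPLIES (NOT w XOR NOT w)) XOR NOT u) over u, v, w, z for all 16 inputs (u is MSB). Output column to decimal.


F1 = (((v XOR z) XOR (NOT v XOR NOT u)) OR ((NOT u IMPLIES z) XOR w))
F2 = ((NOT u IMPLIES (NOT w XOR NOT w)) XOR NOT u)
Counterexample to F1=>F2 is where F1=1 and F2=0.
Evaluate each row (bits = u,v,w,z, MSB first):
  row 0 [0000]: F1=0 F2=1 -> F1&~F2 -> 0
  row 1 [0001]: F1=1 F2=1 -> F1&~F2 -> 0
  row 2 [0010]: F1=1 F2=1 -> F1&~F2 -> 0
  row 3 [0011]: F1=1 F2=1 -> F1&~F2 -> 0
  row 4 [0100]: F1=0 F2=1 -> F1&~F2 -> 0
  row 5 [0101]: F1=1 F2=1 -> F1&~F2 -> 0
  row 6 [0110]: F1=1 F2=1 -> F1&~F2 -> 0
  row 7 [0111]: F1=1 F2=1 -> F1&~F2 -> 0
  row 8 [1000]: F1=1 F2=1 -> F1&~F2 -> 0
  row 9 [1001]: F1=1 F2=1 -> F1&~F2 -> 0
  row 10 [1010]: F1=1 F2=1 -> F1&~F2 -> 0
  row 11 [1011]: F1=0 F2=1 -> F1&~F2 -> 0
  row 12 [1100]: F1=1 F2=1 -> F1&~F2 -> 0
  row 13 [1101]: F1=1 F2=1 -> F1&~F2 -> 0
  row 14 [1110]: F1=1 F2=1 -> F1&~F2 -> 0
  row 15 [1111]: F1=0 F2=1 -> F1&~F2 -> 0
Full result column, 4 rows per line (u,v fixed per line; w,z runs 00..11 left to right):
  rows 0-3 [u,v=00]: 0000  = hex 0
  rows 4-7 [u,v=01]: 0000  = hex 0
  rows 8-11 [u,v=10]: 0000  = hex 0
  rows 12-15 [u,v=11]: 0000  = hex 0
Counterexample vector (row 0 .. row 15) = 0000000000000000
Output column grouped in 4s = 0000 0000 0000 0000 = 0x0000
Convert to decimal digit by digit (value = value*16 + digit):
  0 -> 0
  0*16 + 0 = 0
  0*16 + 0 = 0
  0*16 + 0 = 0
Decimal = 0

0


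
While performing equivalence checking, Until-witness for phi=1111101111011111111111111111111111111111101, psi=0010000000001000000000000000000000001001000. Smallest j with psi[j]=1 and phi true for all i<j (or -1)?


(phi U psi) at 0: need smallest j with psi[j]=1 and phi[i]=1 for all i in [0,j).
Scan from step 0:
  step 0: phi=1, psi=0 -> continue
  step 1: phi=1, psi=0 -> continue
  step 2: psi=1 and phi held for [0,2) -> witness found
Witness step = 2

2


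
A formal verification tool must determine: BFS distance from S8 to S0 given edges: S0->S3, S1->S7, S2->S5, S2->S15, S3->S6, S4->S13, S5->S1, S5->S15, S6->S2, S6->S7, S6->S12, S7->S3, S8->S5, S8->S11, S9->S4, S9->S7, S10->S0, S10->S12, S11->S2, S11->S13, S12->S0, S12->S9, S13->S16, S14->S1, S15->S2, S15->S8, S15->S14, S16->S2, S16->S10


BFS layer-by-layer from S8:
  dist 0: {S8}
  dist 1: {S5, S11}
  dist 2: {S1, S2, S13, S15}
  dist 3: {S7, S14, S16}
  dist 4: {S3, S10}
  dist 5: {S0, S6, S12}
  -> S0 reached at distance 5
Shortest path length = 5

5


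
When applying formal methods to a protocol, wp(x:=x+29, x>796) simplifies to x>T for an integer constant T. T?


Formula: wp(x:=E, P) = P[E/x] (substitute E for x in postcondition)
Step 1: Postcondition: x>796
Step 2: Substitute x+29 for x: x+29>796
Step 3: Solve for x: x > 796-29 = 767

767


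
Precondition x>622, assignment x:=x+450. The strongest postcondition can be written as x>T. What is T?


Formula: sp(P, x:=E) = exists old_x. (x = E[old_x/x]) AND P[old_x/x] (old_x is the value of x before the assignment; eliminate old_x by solving x = E[old_x/x] for old_x)
Step 1: Precondition P: x>622, i.e. old_x > 622
Step 2: Assignment gives x = old_x + 450, so old_x = x - 450
Step 3: Substitute into P: x - 450 > 622
Step 4: Simplify: x > 622+450 = 1072

1072


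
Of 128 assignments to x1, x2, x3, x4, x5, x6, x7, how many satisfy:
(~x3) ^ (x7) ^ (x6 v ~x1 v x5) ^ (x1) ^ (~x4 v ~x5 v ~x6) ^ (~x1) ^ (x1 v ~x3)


CNF with 7 clauses over 7 vars (128 assignments).
An assignment satisfies CNF iff every clause has >=1 true literal.
Check each row (bits = x1,x2,x3,x4,x5,x6,x7; clause T/F shown):
  row 0 [0000000]: clauses=TFTFTTT -> 0
  row 1 [0000001]: clauses=TTTFTTT -> 0
  row 2 [0000010]: clauses=TFTFTTT -> 0
  row 3 [0000011]: clauses=TTTFTTT -> 0
  row 4 [0000100]: clauses=TFTFTTT -> 0
  (every remaining row is evaluated the same way; all 128 results are listed next)
Full result column, 8 rows per line (x1,x2,x3,x4 fixed per line; x5,x6,x7 runs 000..111 left to right):
  rows 0-7 [x1,x2,x3,x4=0000]: 00000000  (ones: 0)
  rows 8-15 [x1,x2,x3,x4=0001]: 00000000  (ones: 0)
  rows 16-23 [x1,x2,x3,x4=0010]: 00000000  (ones: 0)
  rows 24-31 [x1,x2,x3,x4=0011]: 00000000  (ones: 0)
  rows 32-39 [x1,x2,x3,x4=0100]: 00000000  (ones: 0)
  rows 40-47 [x1,x2,x3,x4=0101]: 00000000  (ones: 0)
  rows 48-55 [x1,x2,x3,x4=0110]: 00000000  (ones: 0)
  rows 56-63 [x1,x2,x3,x4=0111]: 00000000  (ones: 0)
  rows 64-71 [x1,x2,x3,x4=1000]: 00000000  (ones: 0)
  rows 72-79 [x1,x2,x3,x4=1001]: 00000000  (ones: 0)
  rows 80-87 [x1,x2,x3,x4=1010]: 00000000  (ones: 0)
  rows 88-95 [x1,x2,x3,x4=1011]: 00000000  (ones: 0)
  rows 96-103 [x1,x2,x3,x4=1100]: 00000000  (ones: 0)
  rows 104-111 [x1,x2,x3,x4=1101]: 00000000  (ones: 0)
  rows 112-119 [x1,x2,x3,x4=1110]: 00000000  (ones: 0)
  rows 120-127 [x1,x2,x3,x4=1111]: 00000000  (ones: 0)
Satisfying assignments = 0+0+0+0+0+0+0+0+0+0+0+0+0+0+0+0 = 0

0


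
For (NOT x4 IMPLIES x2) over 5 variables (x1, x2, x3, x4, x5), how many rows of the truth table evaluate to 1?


Formula: (NOT x4 IMPLIES x2) over 5 vars (32 rows)
Evaluate each row (x1, x2, x3, x4, x5 as bits, MSB first):
  row 0 [00000]: (NOT 0 IMPLIES 0) -> 0
  row 1 [00001]: (NOT 0 IMPLIES 0) -> 0
  row 2 [00010]: (NOT 1 IMPLIES 0) -> 1
  row 3 [00011]: (NOT 1 IMPLIES 0) -> 1
  row 4 [00100]: (NOT 0 IMPLIES 0) -> 0
  row 5 [00101]: (NOT 0 IMPLIES 0) -> 0
  row 6 [00110]: (NOT 1 IMPLIES 0) -> 1
  row 7 [00111]: (NOT 1 IMPLIES 0) -> 1
  row 8 [01000]: (NOT 0 IMPLIES 1) -> 1
  row 9 [01001]: (NOT 0 IMPLIES 1) -> 1
  row 10 [01010]: (NOT 1 IMPLIES 1) -> 1
  row 11 [01011]: (NOT 1 IMPLIES 1) -> 1
  row 12 [01100]: (NOT 0 IMPLIES 1) -> 1
  row 13 [01101]: (NOT 0 IMPLIES 1) -> 1
  row 14 [01110]: (NOT 1 IMPLIES 1) -> 1
  row 15 [01111]: (NOT 1 IMPLIES 1) -> 1
  row 16 [10000]: (NOT 0 IMPLIES 0) -> 0
  row 17 [10001]: (NOT 0 IMPLIES 0) -> 0
  row 18 [10010]: (NOT 1 IMPLIES 0) -> 1
  row 19 [10011]: (NOT 1 IMPLIES 0) -> 1
  row 20 [10100]: (NOT 0 IMPLIES 0) -> 0
  row 21 [10101]: (NOT 0 IMPLIES 0) -> 0
  row 22 [10110]: (NOT 1 IMPLIES 0) -> 1
  row 23 [10111]: (NOT 1 IMPLIES 0) -> 1
  row 24 [11000]: (NOT 0 IMPLIES 1) -> 1
  row 25 [11001]: (NOT 0 IMPLIES 1) -> 1
  row 26 [11010]: (NOT 1 IMPLIES 1) -> 1
  row 27 [11011]: (NOT 1 IMPLIES 1) -> 1
  row 28 [11100]: (NOT 0 IMPLIES 1) -> 1
  row 29 [11101]: (NOT 0 IMPLIES 1) -> 1
  row 30 [11110]: (NOT 1 IMPLIES 1) -> 1
  row 31 [11111]: (NOT 1 IMPLIES 1) -> 1
Full result column, 8 rows per line (x1,x2 fixed per line; x3,x4,x5 runs 000..111 left to right):
  rows 0-7 [x1,x2=00]: 00110011  (ones: 4)
  rows 8-15 [x1,x2=01]: 11111111  (ones: 8)
  rows 16-23 [x1,x2=10]: 00110011  (ones: 4)
  rows 24-31 [x1,x2=11]: 11111111  (ones: 8)
Count of 1-rows = 4+8+4+8 = 24

24


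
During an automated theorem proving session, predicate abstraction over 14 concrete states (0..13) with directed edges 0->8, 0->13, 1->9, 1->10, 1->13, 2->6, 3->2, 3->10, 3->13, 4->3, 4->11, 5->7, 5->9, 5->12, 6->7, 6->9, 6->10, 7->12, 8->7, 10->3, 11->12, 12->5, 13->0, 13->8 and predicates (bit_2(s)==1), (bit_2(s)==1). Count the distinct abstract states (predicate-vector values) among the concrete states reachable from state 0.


BFS from 0:
Concrete reachable: {0, 5, 7, 8, 9, 12, 13}
Abstract via predicates (bit_2(s)==1), (bit_2(s)==1):
  (0,0) <- {0, 8, 9}
  (1,1) <- {5, 7, 12, 13}
Distinct abstract states = 2

2


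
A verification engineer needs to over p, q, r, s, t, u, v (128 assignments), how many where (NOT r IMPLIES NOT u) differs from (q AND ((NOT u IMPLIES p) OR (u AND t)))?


F1 = (NOT r IMPLIES NOT u)
F2 = (q AND ((NOT u IMPLIES p) OR (u AND t)))
Evaluate both on each of 128 rows (bits = p,q,r,s,t,u,v):
  row 0 [0000000]: F1=1 F2=0 (differ) -> 1
  row 1 [0000001]: F1=1 F2=0 (differ) -> 1
  row 2 [0000010]: F1=0 F2=0 -> 0
  row 3 [0000011]: F1=0 F2=0 -> 0
  row 4 [0000100]: F1=1 F2=0 (differ) -> 1
  (every remaining row is evaluated the same way; all 128 results are listed next)
Full result column, 8 rows per line (p,q,r,s fixed per line; t,u,v runs 000..111 left to right):
  rows 0-7 [p,q,r,s=0000]: 11001100  (ones: 4)
  rows 8-15 [p,q,r,s=0001]: 11001100  (ones: 4)
  rows 16-23 [p,q,r,s=0010]: 11111111  (ones: 8)
  rows 24-31 [p,q,r,s=0011]: 11111111  (ones: 8)
  rows 32-39 [p,q,r,s=0100]: 11111111  (ones: 8)
  rows 40-47 [p,q,r,s=0101]: 11111111  (ones: 8)
  rows 48-55 [p,q,r,s=0110]: 11001100  (ones: 4)
  rows 56-63 [p,q,r,s=0111]: 11001100  (ones: 4)
  rows 64-71 [p,q,r,s=1000]: 11001100  (ones: 4)
  rows 72-79 [p,q,r,s=1001]: 11001100  (ones: 4)
  rows 80-87 [p,q,r,s=1010]: 11111111  (ones: 8)
  rows 88-95 [p,q,r,s=1011]: 11111111  (ones: 8)
  rows 96-103 [p,q,r,s=1100]: 00110011  (ones: 4)
  rows 104-111 [p,q,r,s=1101]: 00110011  (ones: 4)
  rows 112-119 [p,q,r,s=1110]: 00000000  (ones: 0)
  rows 120-127 [p,q,r,s=1111]: 00000000  (ones: 0)
Disagreements = 4+4+8+8+8+8+4+4+4+4+8+8+4+4+0+0 = 80

80


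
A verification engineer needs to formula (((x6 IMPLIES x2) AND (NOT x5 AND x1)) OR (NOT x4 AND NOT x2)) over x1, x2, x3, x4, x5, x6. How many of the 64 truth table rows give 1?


Formula: (((x6 IMPLIES x2) AND (NOT x5 AND x1)) OR (NOT x4 AND NOT x2)) over 6 vars (64 rows)
Evaluate each row (x1, x2, x3, x4, x5, x6 as bits, MSB first):
  row 0 [000000]: (((0 IMPLIES 0) AND (NOT 0 AND 0)) OR (NOT 0 AND NOT 0)) -> 1
  row 1 [000001]: (((1 IMPLIES 0) AND (NOT 0 AND 0)) OR (NOT 0 AND NOT 0)) -> 1
  row 2 [000010]: (((0 IMPLIES 0) AND (NOT 1 AND 0)) OR (NOT 0 AND NOT 0)) -> 1
  row 3 [000011]: (((1 IMPLIES 0) AND (NOT 1 AND 0)) OR (NOT 0 AND NOT 0)) -> 1
  row 4 [000100]: (((0 IMPLIES 0) AND (NOT 0 AND 0)) OR (NOT 1 AND NOT 0)) -> 0
  (every remaining row is evaluated the same way; all 64 results are listed next)
Full result column, 8 rows per line (x1,x2,x3 fixed per line; x4,x5,x6 runs 000..111 left to right):
  rows 0-7 [x1,x2,x3=000]: 11110000  (ones: 4)
  rows 8-15 [x1,x2,x3=001]: 11110000  (ones: 4)
  rows 16-23 [x1,x2,x3=010]: 00000000  (ones: 0)
  rows 24-31 [x1,x2,x3=011]: 00000000  (ones: 0)
  rows 32-39 [x1,x2,x3=100]: 11111000  (ones: 5)
  rows 40-47 [x1,x2,x3=101]: 11111000  (ones: 5)
  rows 48-55 [x1,x2,x3=110]: 11001100  (ones: 4)
  rows 56-63 [x1,x2,x3=111]: 11001100  (ones: 4)
Count of 1-rows = 4+4+0+0+5+5+4+4 = 26

26


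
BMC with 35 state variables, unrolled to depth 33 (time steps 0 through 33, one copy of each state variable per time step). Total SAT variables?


BMC unrolls to depth k, creating one copy of each state var for steps 0..k.
Step count = 33 + 1 = 34 (steps 0 through 33)
Vars per step = 35
Total = 35 * 34 = 1190

1190


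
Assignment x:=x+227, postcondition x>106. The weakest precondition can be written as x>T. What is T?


Formula: wp(x:=E, P) = P[E/x] (substitute E for x in postcondition)
Step 1: Postcondition: x>106
Step 2: Substitute x+227 for x: x+227>106
Step 3: Solve for x: x > 106-227 = -121

-121


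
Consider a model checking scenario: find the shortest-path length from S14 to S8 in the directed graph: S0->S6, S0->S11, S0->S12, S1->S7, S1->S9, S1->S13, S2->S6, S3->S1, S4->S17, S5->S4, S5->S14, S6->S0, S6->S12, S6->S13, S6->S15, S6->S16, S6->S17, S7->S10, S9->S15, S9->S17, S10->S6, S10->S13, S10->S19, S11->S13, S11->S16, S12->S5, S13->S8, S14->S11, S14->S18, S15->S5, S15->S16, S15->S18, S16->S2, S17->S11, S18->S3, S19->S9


BFS layer-by-layer from S14:
  dist 0: {S14}
  dist 1: {S11, S18}
  dist 2: {S3, S13, S16}
  dist 3: {S1, S2, S8}
  -> S8 reached at distance 3
Shortest path length = 3

3


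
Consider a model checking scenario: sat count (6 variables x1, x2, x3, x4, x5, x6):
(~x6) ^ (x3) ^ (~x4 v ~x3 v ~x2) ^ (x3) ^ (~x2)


CNF with 5 clauses over 6 vars (64 assignments).
An assignment satisfies CNF iff every clause has >=1 true literal.
Check each row (bits = x1,x2,x3,x4,x5,x6; clause T/F shown):
  row 0 [000000]: clauses=TFTFT -> 0
  row 1 [000001]: clauses=FFTFT -> 0
  row 2 [000010]: clauses=TFTFT -> 0
  row 3 [000011]: clauses=FFTFT -> 0
  row 4 [000100]: clauses=TFTFT -> 0
  (every remaining row is evaluated the same way; all 64 results are listed next)
Full result column, 8 rows per line (x1,x2,x3 fixed per line; x4,x5,x6 runs 000..111 left to right):
  rows 0-7 [x1,x2,x3=000]: 00000000  (ones: 0)
  rows 8-15 [x1,x2,x3=001]: 10101010  (ones: 4)
  rows 16-23 [x1,x2,x3=010]: 00000000  (ones: 0)
  rows 24-31 [x1,x2,x3=011]: 00000000  (ones: 0)
  rows 32-39 [x1,x2,x3=100]: 00000000  (ones: 0)
  rows 40-47 [x1,x2,x3=101]: 10101010  (ones: 4)
  rows 48-55 [x1,x2,x3=110]: 00000000  (ones: 0)
  rows 56-63 [x1,x2,x3=111]: 00000000  (ones: 0)
Satisfying assignments = 0+4+0+0+0+4+0+0 = 8

8


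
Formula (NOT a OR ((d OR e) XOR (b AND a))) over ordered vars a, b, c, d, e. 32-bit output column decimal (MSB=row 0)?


Formula: (NOT a OR ((d OR e) XOR (b AND a))) over a, b, c, d, e (32 rows)
Evaluate each row (bits = a,b,c,d,e, MSB first):
  row 0 [00000]: (NOT 0 OR ((0 OR 0) XOR (0 AND 0))) -> 1
  row 1 [00001]: (NOT 0 OR ((0 OR 1) XOR (0 AND 0))) -> 1
  row 2 [00010]: (NOT 0 OR ((1 OR 0) XOR (0 AND 0))) -> 1
  row 3 [00011]: (NOT 0 OR ((1 OR 1) XOR (0 AND 0))) -> 1
  row 4 [00100]: (NOT 0 OR ((0 OR 0) XOR (0 AND 0))) -> 1
  row 5 [00101]: (NOT 0 OR ((0 OR 1) XOR (0 AND 0))) -> 1
  row 6 [00110]: (NOT 0 OR ((1 OR 0) XOR (0 AND 0))) -> 1
  row 7 [00111]: (NOT 0 OR ((1 OR 1) XOR (0 AND 0))) -> 1
  row 8 [01000]: (NOT 0 OR ((0 OR 0) XOR (1 AND 0))) -> 1
  row 9 [01001]: (NOT 0 OR ((0 OR 1) XOR (1 AND 0))) -> 1
  row 10 [01010]: (NOT 0 OR ((1 OR 0) XOR (1 AND 0))) -> 1
  row 11 [01011]: (NOT 0 OR ((1 OR 1) XOR (1 AND 0))) -> 1
  row 12 [01100]: (NOT 0 OR ((0 OR 0) XOR (1 AND 0))) -> 1
  row 13 [01101]: (NOT 0 OR ((0 OR 1) XOR (1 AND 0))) -> 1
  row 14 [01110]: (NOT 0 OR ((1 OR 0) XOR (1 AND 0))) -> 1
  row 15 [01111]: (NOT 0 OR ((1 OR 1) XOR (1 AND 0))) -> 1
  row 16 [10000]: (NOT 1 OR ((0 OR 0) XOR (0 AND 1))) -> 0
  row 17 [10001]: (NOT 1 OR ((0 OR 1) XOR (0 AND 1))) -> 1
  row 18 [10010]: (NOT 1 OR ((1 OR 0) XOR (0 AND 1))) -> 1
  row 19 [10011]: (NOT 1 OR ((1 OR 1) XOR (0 AND 1))) -> 1
  row 20 [10100]: (NOT 1 OR ((0 OR 0) XOR (0 AND 1))) -> 0
  row 21 [10101]: (NOT 1 OR ((0 OR 1) XOR (0 AND 1))) -> 1
  row 22 [10110]: (NOT 1 OR ((1 OR 0) XOR (0 AND 1))) -> 1
  row 23 [10111]: (NOT 1 OR ((1 OR 1) XOR (0 AND 1))) -> 1
  row 24 [11000]: (NOT 1 OR ((0 OR 0) XOR (1 AND 1))) -> 1
  row 25 [11001]: (NOT 1 OR ((0 OR 1) XOR (1 AND 1))) -> 0
  row 26 [11010]: (NOT 1 OR ((1 OR 0) XOR (1 AND 1))) -> 0
  row 27 [11011]: (NOT 1 OR ((1 OR 1) XOR (1 AND 1))) -> 0
  row 28 [11100]: (NOT 1 OR ((0 OR 0) XOR (1 AND 1))) -> 1
  row 29 [11101]: (NOT 1 OR ((0 OR 1) XOR (1 AND 1))) -> 0
  row 30 [11110]: (NOT 1 OR ((1 OR 0) XOR (1 AND 1))) -> 0
  row 31 [11111]: (NOT 1 OR ((1 OR 1) XOR (1 AND 1))) -> 0
Full result column, 4 rows per line (a,b,c fixed per line; d,e runs 00..11 left to right):
  rows 0-3 [a,b,c=000]: 1111  = hex F
  rows 4-7 [a,b,c=001]: 1111  = hex F
  rows 8-11 [a,b,c=010]: 1111  = hex F
  rows 12-15 [a,b,c=011]: 1111  = hex F
  rows 16-19 [a,b,c=100]: 0111  = hex 7
  rows 20-23 [a,b,c=101]: 0111  = hex 7
  rows 24-27 [a,b,c=110]: 1000  = hex 8
  rows 28-31 [a,b,c=111]: 1000  = hex 8
Output column (row 0 .. row 31) = 11111111111111110111011110001000
Output column grouped in 4s = 1111 1111 1111 1111 0111 0111 1000 1000 = 0xFFFF7788
Convert to decimal digit by digit (value = value*16 + digit):
  F -> 15
  15*16 + 15 (F) = 255
  255*16 + 15 (F) = 4095
  4095*16 + 15 (F) = 65535
  65535*16 + 7 = 1048567
  1048567*16 + 7 = 16777079
  16777079*16 + 8 = 268433272
  268433272*16 + 8 = 4294932360
Decimal = 4294932360

4294932360


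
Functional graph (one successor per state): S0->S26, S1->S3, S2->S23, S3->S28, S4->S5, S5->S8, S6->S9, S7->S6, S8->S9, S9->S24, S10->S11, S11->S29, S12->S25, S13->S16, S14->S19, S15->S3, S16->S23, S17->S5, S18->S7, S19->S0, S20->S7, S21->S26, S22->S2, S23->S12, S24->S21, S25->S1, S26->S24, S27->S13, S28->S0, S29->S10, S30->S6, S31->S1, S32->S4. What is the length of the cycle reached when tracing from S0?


Trace from S0 until a state repeats:
  S0 -> S26 -> S24 -> S21 -> S26
S26 first seen at step 1, revisited at step 4.
Cycle length = 4 - 1 = 3

3


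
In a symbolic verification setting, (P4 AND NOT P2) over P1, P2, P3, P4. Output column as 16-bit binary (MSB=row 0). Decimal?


Formula: (P4 AND NOT P2) over P1, P2, P3, P4 (16 rows)
Evaluate each row (bits = P1,P2,P3,P4, MSB first):
  row 0 [0000]: (0 AND NOT 0) -> 0
  row 1 [0001]: (1 AND NOT 0) -> 1
  row 2 [0010]: (0 AND NOT 0) -> 0
  row 3 [0011]: (1 AND NOT 0) -> 1
  row 4 [0100]: (0 AND NOT 1) -> 0
  row 5 [0101]: (1 AND NOT 1) -> 0
  row 6 [0110]: (0 AND NOT 1) -> 0
  row 7 [0111]: (1 AND NOT 1) -> 0
  row 8 [1000]: (0 AND NOT 0) -> 0
  row 9 [1001]: (1 AND NOT 0) -> 1
  row 10 [1010]: (0 AND NOT 0) -> 0
  row 11 [1011]: (1 AND NOT 0) -> 1
  row 12 [1100]: (0 AND NOT 1) -> 0
  row 13 [1101]: (1 AND NOT 1) -> 0
  row 14 [1110]: (0 AND NOT 1) -> 0
  row 15 [1111]: (1 AND NOT 1) -> 0
Full result column, 4 rows per line (P1,P2 fixed per line; P3,P4 runs 00..11 left to right):
  rows 0-3 [P1,P2=00]: 0101  = hex 5
  rows 4-7 [P1,P2=01]: 0000  = hex 0
  rows 8-11 [P1,P2=10]: 0101  = hex 5
  rows 12-15 [P1,P2=11]: 0000  = hex 0
Output column (row 0 .. row 15) = 0101000001010000
Output column grouped in 4s = 0101 0000 0101 0000 = 0x5050
Convert to decimal digit by digit (value = value*16 + digit):
  5 -> 5
  5*16 + 0 = 80
  80*16 + 5 = 1285
  1285*16 + 0 = 20560
Decimal = 20560

20560
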